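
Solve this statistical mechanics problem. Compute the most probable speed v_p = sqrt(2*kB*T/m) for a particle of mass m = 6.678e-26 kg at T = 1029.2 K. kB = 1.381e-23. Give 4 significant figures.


Step 1: Numerator = 2*kB*T = 2*1.381e-23*1029.2 = 2.843e-20
Step 2: Ratio = 2.843e-20 / 6.678e-26 = 4.257e+05
Step 3: v_p = sqrt(4.257e+05) = 652.4 m/s

652.4


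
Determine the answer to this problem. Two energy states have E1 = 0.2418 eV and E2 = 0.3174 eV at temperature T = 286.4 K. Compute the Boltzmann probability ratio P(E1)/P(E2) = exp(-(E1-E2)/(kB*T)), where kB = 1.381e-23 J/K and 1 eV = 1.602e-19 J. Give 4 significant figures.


Step 1: Compute energy difference dE = E1 - E2 = 0.2418 - 0.3174 = -0.0756 eV
Step 2: Convert to Joules: dE_J = -0.0756 * 1.602e-19 = -1.211e-20 J
Step 3: Compute exponent = -dE_J / (kB * T) = -(-1.211e-20) / (1.381e-23 * 286.4) = 3.062
Step 4: P(E1)/P(E2) = exp(3.062) = 21.37

21.37


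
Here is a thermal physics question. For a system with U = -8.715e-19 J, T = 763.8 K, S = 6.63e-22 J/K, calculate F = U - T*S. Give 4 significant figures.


Step 1: T*S = 763.8 * 6.63e-22 = 5.064e-19 J
Step 2: F = U - T*S = -8.715e-19 - 5.064e-19
Step 3: F = -1.378e-18 J

-1.378e-18


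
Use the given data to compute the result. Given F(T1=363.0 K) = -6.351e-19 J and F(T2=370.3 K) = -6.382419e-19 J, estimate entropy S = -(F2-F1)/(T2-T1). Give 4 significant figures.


Step 1: dF = F2 - F1 = -6.382419e-19 - (-6.351e-19) = -3.1419e-21 J
Step 2: dT = T2 - T1 = 370.3 - 363.0 = 7.3 K
Step 3: S = -dF/dT = -(-3.1419e-21)/7.3 = 4.304e-22 J/K

4.304e-22


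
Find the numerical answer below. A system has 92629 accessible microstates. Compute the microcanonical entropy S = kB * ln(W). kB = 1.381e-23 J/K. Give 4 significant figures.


Step 1: ln(W) = ln(92629) = 11.44
Step 2: S = kB * ln(W) = 1.381e-23 * 11.44
Step 3: S = 1.579e-22 J/K

1.579e-22


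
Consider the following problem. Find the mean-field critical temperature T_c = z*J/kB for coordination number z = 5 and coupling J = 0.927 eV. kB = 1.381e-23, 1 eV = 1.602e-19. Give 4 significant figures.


Step 1: z*J = 5*0.927 = 4.635 eV
Step 2: Convert to Joules: 4.635*1.602e-19 = 7.425e-19 J
Step 3: T_c = 7.425e-19 / 1.381e-23 = 5.377e+04 K

5.377e+04


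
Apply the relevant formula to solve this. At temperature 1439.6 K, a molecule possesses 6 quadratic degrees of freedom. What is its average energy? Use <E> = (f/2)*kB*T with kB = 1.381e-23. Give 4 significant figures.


Step 1: f/2 = 6/2 = 3
Step 2: kB*T = 1.381e-23 * 1439.6 = 1.988e-20
Step 3: <E> = 3 * 1.988e-20 = 5.964e-20 J

5.964e-20


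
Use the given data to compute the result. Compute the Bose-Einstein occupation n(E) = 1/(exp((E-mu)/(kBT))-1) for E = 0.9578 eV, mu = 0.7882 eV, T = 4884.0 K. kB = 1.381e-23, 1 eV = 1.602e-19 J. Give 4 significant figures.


Step 1: (E - mu) = 0.1696 eV
Step 2: x = (E-mu)*eV/(kB*T) = 0.1696*1.602e-19/(1.381e-23*4884.0) = 0.4028
Step 3: exp(x) = 1.496
Step 4: n = 1/(exp(x)-1) = 2.016

2.016


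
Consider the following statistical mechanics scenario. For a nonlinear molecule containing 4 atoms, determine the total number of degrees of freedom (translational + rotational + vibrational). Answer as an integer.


Step 1: Translational DOF = 3
Step 2: Rotational DOF (nonlinear) = 3
Step 3: Vibrational DOF = 3*4 - 6 = 6
Step 4: Total = 3 + 3 + 6 = 12

12


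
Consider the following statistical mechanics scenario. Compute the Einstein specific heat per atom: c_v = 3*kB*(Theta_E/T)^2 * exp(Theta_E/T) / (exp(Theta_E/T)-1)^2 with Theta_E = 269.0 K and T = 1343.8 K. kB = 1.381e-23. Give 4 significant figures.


Step 1: x = Theta_E/T = 269.0/1343.8 = 0.2002
Step 2: x^2 = 0.04007
Step 3: exp(x) = 1.222
Step 4: c_v = 3*1.381e-23*0.04007*1.222/(1.222-1)^2 = 4.129e-23

4.129e-23


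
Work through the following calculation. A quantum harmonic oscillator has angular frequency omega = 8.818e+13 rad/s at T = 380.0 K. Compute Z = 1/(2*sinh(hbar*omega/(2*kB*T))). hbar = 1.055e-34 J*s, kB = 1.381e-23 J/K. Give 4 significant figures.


Step 1: Compute x = hbar*omega/(kB*T) = 1.055e-34*8.818e+13/(1.381e-23*380.0) = 1.773
Step 2: x/2 = 0.8864
Step 3: sinh(x/2) = 1.007
Step 4: Z = 1/(2*1.007) = 0.4965

0.4965


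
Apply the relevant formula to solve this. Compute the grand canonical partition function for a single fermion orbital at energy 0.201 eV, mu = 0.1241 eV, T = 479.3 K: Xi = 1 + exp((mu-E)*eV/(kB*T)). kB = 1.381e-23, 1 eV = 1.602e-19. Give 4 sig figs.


Step 1: (mu - E) = 0.1241 - 0.201 = -0.0769 eV
Step 2: x = (mu-E)*eV/(kB*T) = -0.0769*1.602e-19/(1.381e-23*479.3) = -1.861
Step 3: exp(x) = 0.1555
Step 4: Xi = 1 + 0.1555 = 1.155

1.155


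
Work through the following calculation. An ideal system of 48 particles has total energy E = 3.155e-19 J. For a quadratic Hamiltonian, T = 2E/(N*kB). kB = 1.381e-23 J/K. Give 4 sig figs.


Step 1: Numerator = 2*E = 2*3.155e-19 = 6.31e-19 J
Step 2: Denominator = N*kB = 48*1.381e-23 = 6.629e-22
Step 3: T = 6.31e-19 / 6.629e-22 = 951.9 K

951.9


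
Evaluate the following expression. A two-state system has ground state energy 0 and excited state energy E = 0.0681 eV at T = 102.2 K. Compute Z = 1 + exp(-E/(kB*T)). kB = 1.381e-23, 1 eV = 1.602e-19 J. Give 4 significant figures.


Step 1: Compute beta*E = E*eV/(kB*T) = 0.0681*1.602e-19/(1.381e-23*102.2) = 7.73
Step 2: exp(-beta*E) = exp(-7.73) = 0.0004396
Step 3: Z = 1 + 0.0004396 = 1

1


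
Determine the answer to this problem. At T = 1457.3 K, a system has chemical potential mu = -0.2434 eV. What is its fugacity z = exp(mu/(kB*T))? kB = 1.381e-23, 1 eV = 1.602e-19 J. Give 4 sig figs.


Step 1: Convert mu to Joules: -0.2434*1.602e-19 = -3.899e-20 J
Step 2: kB*T = 1.381e-23*1457.3 = 2.013e-20 J
Step 3: mu/(kB*T) = -1.937
Step 4: z = exp(-1.937) = 0.1441

0.1441


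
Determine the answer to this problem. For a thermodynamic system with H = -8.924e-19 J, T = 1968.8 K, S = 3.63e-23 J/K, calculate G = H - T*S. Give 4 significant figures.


Step 1: T*S = 1968.8 * 3.63e-23 = 7.147e-20 J
Step 2: G = H - T*S = -8.924e-19 - 7.147e-20
Step 3: G = -9.639e-19 J

-9.639e-19


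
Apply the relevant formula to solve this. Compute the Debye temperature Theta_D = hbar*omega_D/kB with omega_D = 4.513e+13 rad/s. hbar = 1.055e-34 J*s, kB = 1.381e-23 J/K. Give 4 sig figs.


Step 1: hbar*omega_D = 1.055e-34 * 4.513e+13 = 4.761e-21 J
Step 2: Theta_D = 4.761e-21 / 1.381e-23
Step 3: Theta_D = 344.8 K

344.8


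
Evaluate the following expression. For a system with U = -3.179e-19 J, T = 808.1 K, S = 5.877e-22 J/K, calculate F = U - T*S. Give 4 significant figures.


Step 1: T*S = 808.1 * 5.877e-22 = 4.749e-19 J
Step 2: F = U - T*S = -3.179e-19 - 4.749e-19
Step 3: F = -7.928e-19 J

-7.928e-19


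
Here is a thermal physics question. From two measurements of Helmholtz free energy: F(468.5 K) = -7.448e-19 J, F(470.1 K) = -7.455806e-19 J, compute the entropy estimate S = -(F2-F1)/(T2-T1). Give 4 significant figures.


Step 1: dF = F2 - F1 = -7.455806e-19 - (-7.448e-19) = -7.806e-22 J
Step 2: dT = T2 - T1 = 470.1 - 468.5 = 1.6 K
Step 3: S = -dF/dT = -(-7.806e-22)/1.6 = 4.879e-22 J/K

4.879e-22


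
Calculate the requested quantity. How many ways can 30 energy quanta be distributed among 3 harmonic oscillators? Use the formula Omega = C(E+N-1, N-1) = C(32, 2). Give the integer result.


Step 1: Use binomial coefficient C(32, 2)
Step 2: Numerator = 32! / 30!
Step 3: Denominator = 2!
Step 4: Omega = 496

496


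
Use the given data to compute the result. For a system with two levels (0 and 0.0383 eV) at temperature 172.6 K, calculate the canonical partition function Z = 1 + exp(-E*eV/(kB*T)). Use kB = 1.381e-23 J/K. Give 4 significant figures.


Step 1: Compute beta*E = E*eV/(kB*T) = 0.0383*1.602e-19/(1.381e-23*172.6) = 2.574
Step 2: exp(-beta*E) = exp(-2.574) = 0.07622
Step 3: Z = 1 + 0.07622 = 1.076

1.076


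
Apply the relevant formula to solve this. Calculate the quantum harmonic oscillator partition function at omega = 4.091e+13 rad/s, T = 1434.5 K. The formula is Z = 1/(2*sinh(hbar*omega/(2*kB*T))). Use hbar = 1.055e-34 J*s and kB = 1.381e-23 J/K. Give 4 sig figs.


Step 1: Compute x = hbar*omega/(kB*T) = 1.055e-34*4.091e+13/(1.381e-23*1434.5) = 0.2179
Step 2: x/2 = 0.1089
Step 3: sinh(x/2) = 0.1091
Step 4: Z = 1/(2*0.1091) = 4.581

4.581


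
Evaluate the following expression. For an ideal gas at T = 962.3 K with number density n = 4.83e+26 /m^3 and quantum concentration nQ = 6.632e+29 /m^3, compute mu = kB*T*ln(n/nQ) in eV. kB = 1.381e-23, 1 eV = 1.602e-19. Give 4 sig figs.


Step 1: n/nQ = 4.83e+26/6.632e+29 = 0.0007283
Step 2: ln(n/nQ) = -7.225
Step 3: mu = kB*T*ln(n/nQ) = 1.329e-20*-7.225 = -9.601e-20 J
Step 4: Convert to eV: -9.601e-20/1.602e-19 = -0.5993 eV

-0.5993


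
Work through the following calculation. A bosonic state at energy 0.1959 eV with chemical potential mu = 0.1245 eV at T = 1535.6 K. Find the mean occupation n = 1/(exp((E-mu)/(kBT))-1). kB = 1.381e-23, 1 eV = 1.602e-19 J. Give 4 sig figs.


Step 1: (E - mu) = 0.0714 eV
Step 2: x = (E-mu)*eV/(kB*T) = 0.0714*1.602e-19/(1.381e-23*1535.6) = 0.5394
Step 3: exp(x) = 1.715
Step 4: n = 1/(exp(x)-1) = 1.399

1.399


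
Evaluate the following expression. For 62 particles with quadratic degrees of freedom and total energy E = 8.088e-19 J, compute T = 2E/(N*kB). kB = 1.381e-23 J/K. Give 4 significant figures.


Step 1: Numerator = 2*E = 2*8.088e-19 = 1.618e-18 J
Step 2: Denominator = N*kB = 62*1.381e-23 = 8.562e-22
Step 3: T = 1.618e-18 / 8.562e-22 = 1889 K

1889


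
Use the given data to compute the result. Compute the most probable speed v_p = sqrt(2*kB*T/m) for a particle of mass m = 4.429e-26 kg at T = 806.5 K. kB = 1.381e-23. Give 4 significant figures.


Step 1: Numerator = 2*kB*T = 2*1.381e-23*806.5 = 2.228e-20
Step 2: Ratio = 2.228e-20 / 4.429e-26 = 5.029e+05
Step 3: v_p = sqrt(5.029e+05) = 709.2 m/s

709.2


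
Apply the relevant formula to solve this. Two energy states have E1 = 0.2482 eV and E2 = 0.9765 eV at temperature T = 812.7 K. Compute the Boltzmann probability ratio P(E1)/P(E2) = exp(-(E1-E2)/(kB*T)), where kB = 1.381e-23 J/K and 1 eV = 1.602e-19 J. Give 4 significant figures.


Step 1: Compute energy difference dE = E1 - E2 = 0.2482 - 0.9765 = -0.7283 eV
Step 2: Convert to Joules: dE_J = -0.7283 * 1.602e-19 = -1.167e-19 J
Step 3: Compute exponent = -dE_J / (kB * T) = -(-1.167e-19) / (1.381e-23 * 812.7) = 10.4
Step 4: P(E1)/P(E2) = exp(10.4) = 3.271e+04

3.271e+04


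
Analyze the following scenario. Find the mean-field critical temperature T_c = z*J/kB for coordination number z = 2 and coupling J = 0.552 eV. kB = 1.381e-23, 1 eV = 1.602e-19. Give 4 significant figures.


Step 1: z*J = 2*0.552 = 1.104 eV
Step 2: Convert to Joules: 1.104*1.602e-19 = 1.769e-19 J
Step 3: T_c = 1.769e-19 / 1.381e-23 = 1.281e+04 K

1.281e+04


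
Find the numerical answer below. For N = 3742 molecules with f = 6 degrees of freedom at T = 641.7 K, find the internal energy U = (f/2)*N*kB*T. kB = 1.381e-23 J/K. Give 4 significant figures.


Step 1: f/2 = 6/2 = 3.0
Step 2: N*kB*T = 3742*1.381e-23*641.7 = 3.316e-17
Step 3: U = 3.0 * 3.316e-17 = 9.948e-17 J

9.948e-17


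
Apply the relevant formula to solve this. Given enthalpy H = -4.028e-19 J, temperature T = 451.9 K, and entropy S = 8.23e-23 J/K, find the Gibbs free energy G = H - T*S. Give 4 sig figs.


Step 1: T*S = 451.9 * 8.23e-23 = 3.719e-20 J
Step 2: G = H - T*S = -4.028e-19 - 3.719e-20
Step 3: G = -4.4e-19 J

-4.4e-19


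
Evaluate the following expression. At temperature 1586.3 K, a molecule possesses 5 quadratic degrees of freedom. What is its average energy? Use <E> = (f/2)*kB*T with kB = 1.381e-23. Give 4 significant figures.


Step 1: f/2 = 5/2 = 2.5
Step 2: kB*T = 1.381e-23 * 1586.3 = 2.191e-20
Step 3: <E> = 2.5 * 2.191e-20 = 5.477e-20 J

5.477e-20


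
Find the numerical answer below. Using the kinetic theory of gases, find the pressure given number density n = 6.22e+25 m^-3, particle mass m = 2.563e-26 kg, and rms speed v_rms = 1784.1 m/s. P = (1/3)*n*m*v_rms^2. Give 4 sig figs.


Step 1: v_rms^2 = 1784.1^2 = 3.183e+06
Step 2: n*m = 6.22e+25*2.563e-26 = 1.594
Step 3: P = (1/3)*1.594*3.183e+06 = 1.691e+06 Pa

1.691e+06


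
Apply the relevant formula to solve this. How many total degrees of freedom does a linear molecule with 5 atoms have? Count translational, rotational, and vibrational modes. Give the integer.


Step 1: Translational DOF = 3
Step 2: Rotational DOF (linear) = 2
Step 3: Vibrational DOF = 3*5 - 5 = 10
Step 4: Total = 3 + 2 + 10 = 15

15


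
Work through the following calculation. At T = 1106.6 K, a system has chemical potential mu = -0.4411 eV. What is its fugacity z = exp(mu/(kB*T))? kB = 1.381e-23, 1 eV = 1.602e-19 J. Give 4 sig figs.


Step 1: Convert mu to Joules: -0.4411*1.602e-19 = -7.066e-20 J
Step 2: kB*T = 1.381e-23*1106.6 = 1.528e-20 J
Step 3: mu/(kB*T) = -4.624
Step 4: z = exp(-4.624) = 0.009814

0.009814


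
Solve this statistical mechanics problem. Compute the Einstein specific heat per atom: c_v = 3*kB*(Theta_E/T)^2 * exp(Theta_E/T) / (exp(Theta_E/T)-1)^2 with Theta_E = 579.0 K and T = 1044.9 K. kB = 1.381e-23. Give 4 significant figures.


Step 1: x = Theta_E/T = 579.0/1044.9 = 0.5541
Step 2: x^2 = 0.307
Step 3: exp(x) = 1.74
Step 4: c_v = 3*1.381e-23*0.307*1.74/(1.74-1)^2 = 4.039e-23

4.039e-23


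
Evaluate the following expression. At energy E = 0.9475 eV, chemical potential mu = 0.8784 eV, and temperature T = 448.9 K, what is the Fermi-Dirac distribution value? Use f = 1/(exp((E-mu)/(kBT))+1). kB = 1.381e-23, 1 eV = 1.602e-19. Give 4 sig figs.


Step 1: (E - mu) = 0.9475 - 0.8784 = 0.0691 eV
Step 2: Convert: (E-mu)*eV = 1.107e-20 J
Step 3: x = (E-mu)*eV/(kB*T) = 1.786
Step 4: f = 1/(exp(1.786)+1) = 0.1436

0.1436


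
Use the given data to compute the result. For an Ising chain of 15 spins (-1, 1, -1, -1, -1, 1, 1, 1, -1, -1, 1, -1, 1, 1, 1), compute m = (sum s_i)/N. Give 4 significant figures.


Step 1: Count up spins (+1): 8, down spins (-1): 7
Step 2: Total magnetization M = 8 - 7 = 1
Step 3: m = M/N = 1/15 = 0.06667

0.06667


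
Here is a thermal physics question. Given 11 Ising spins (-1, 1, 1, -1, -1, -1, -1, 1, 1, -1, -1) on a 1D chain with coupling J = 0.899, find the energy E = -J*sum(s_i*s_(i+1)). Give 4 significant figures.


Step 1: Nearest-neighbor products: -1, 1, -1, 1, 1, 1, -1, 1, -1, 1
Step 2: Sum of products = 2
Step 3: E = -0.899 * 2 = -1.798

-1.798


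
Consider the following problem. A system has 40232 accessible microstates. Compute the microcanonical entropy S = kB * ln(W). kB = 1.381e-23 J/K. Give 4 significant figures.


Step 1: ln(W) = ln(40232) = 10.6
Step 2: S = kB * ln(W) = 1.381e-23 * 10.6
Step 3: S = 1.464e-22 J/K

1.464e-22


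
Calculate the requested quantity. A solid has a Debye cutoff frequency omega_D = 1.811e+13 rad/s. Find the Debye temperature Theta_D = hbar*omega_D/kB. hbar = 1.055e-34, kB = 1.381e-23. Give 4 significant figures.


Step 1: hbar*omega_D = 1.055e-34 * 1.811e+13 = 1.911e-21 J
Step 2: Theta_D = 1.911e-21 / 1.381e-23
Step 3: Theta_D = 138.3 K

138.3


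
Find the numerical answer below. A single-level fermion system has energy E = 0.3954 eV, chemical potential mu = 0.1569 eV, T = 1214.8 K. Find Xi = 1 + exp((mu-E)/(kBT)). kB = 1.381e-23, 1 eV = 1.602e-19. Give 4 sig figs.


Step 1: (mu - E) = 0.1569 - 0.3954 = -0.2385 eV
Step 2: x = (mu-E)*eV/(kB*T) = -0.2385*1.602e-19/(1.381e-23*1214.8) = -2.277
Step 3: exp(x) = 0.1025
Step 4: Xi = 1 + 0.1025 = 1.103

1.103


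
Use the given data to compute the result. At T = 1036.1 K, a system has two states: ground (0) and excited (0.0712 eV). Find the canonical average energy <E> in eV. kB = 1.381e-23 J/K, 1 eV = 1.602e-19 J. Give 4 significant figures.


Step 1: beta*E = 0.0712*1.602e-19/(1.381e-23*1036.1) = 0.7972
Step 2: exp(-beta*E) = 0.4506
Step 3: <E> = 0.0712*0.4506/(1+0.4506) = 0.02212 eV

0.02212


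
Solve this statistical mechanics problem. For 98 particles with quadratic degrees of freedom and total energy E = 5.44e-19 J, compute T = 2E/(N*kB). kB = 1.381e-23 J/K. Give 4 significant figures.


Step 1: Numerator = 2*E = 2*5.44e-19 = 1.088e-18 J
Step 2: Denominator = N*kB = 98*1.381e-23 = 1.353e-21
Step 3: T = 1.088e-18 / 1.353e-21 = 803.9 K

803.9


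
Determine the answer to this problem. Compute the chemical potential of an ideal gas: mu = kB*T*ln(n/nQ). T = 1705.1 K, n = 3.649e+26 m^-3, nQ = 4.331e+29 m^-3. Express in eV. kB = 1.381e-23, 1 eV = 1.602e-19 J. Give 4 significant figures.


Step 1: n/nQ = 3.649e+26/4.331e+29 = 0.0008425
Step 2: ln(n/nQ) = -7.079
Step 3: mu = kB*T*ln(n/nQ) = 2.355e-20*-7.079 = -1.667e-19 J
Step 4: Convert to eV: -1.667e-19/1.602e-19 = -1.041 eV

-1.041


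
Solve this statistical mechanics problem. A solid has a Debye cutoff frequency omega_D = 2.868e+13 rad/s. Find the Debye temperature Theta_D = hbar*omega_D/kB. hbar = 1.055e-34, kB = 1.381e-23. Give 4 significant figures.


Step 1: hbar*omega_D = 1.055e-34 * 2.868e+13 = 3.026e-21 J
Step 2: Theta_D = 3.026e-21 / 1.381e-23
Step 3: Theta_D = 219.1 K

219.1


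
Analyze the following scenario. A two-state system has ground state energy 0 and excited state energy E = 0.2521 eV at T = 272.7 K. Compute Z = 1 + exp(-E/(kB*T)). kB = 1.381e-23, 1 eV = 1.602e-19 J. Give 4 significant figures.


Step 1: Compute beta*E = E*eV/(kB*T) = 0.2521*1.602e-19/(1.381e-23*272.7) = 10.72
Step 2: exp(-beta*E) = exp(-10.72) = 2.201e-05
Step 3: Z = 1 + 2.201e-05 = 1

1


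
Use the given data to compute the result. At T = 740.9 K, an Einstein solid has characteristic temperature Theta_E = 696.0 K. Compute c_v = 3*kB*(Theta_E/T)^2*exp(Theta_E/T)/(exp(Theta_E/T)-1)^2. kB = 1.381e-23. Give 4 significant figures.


Step 1: x = Theta_E/T = 696.0/740.9 = 0.9394
Step 2: x^2 = 0.8825
Step 3: exp(x) = 2.558
Step 4: c_v = 3*1.381e-23*0.8825*2.558/(2.558-1)^2 = 3.851e-23

3.851e-23


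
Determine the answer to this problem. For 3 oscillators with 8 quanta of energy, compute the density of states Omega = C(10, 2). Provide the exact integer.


Step 1: Use binomial coefficient C(10, 2)
Step 2: Numerator = 10! / 8!
Step 3: Denominator = 2!
Step 4: Omega = 45

45


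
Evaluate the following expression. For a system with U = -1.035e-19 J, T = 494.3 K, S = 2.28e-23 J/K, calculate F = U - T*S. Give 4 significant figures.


Step 1: T*S = 494.3 * 2.28e-23 = 1.127e-20 J
Step 2: F = U - T*S = -1.035e-19 - 1.127e-20
Step 3: F = -1.148e-19 J

-1.148e-19


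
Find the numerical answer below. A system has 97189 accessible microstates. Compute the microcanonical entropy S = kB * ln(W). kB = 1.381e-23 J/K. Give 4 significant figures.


Step 1: ln(W) = ln(97189) = 11.48
Step 2: S = kB * ln(W) = 1.381e-23 * 11.48
Step 3: S = 1.586e-22 J/K

1.586e-22


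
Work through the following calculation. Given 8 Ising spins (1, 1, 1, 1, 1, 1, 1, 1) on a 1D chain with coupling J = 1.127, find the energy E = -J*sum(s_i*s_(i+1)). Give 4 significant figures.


Step 1: Nearest-neighbor products: 1, 1, 1, 1, 1, 1, 1
Step 2: Sum of products = 7
Step 3: E = -1.127 * 7 = -7.889

-7.889


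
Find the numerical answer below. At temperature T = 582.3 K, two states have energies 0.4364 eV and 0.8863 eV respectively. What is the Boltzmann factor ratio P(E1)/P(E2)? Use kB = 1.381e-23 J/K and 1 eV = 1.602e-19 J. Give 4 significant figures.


Step 1: Compute energy difference dE = E1 - E2 = 0.4364 - 0.8863 = -0.4499 eV
Step 2: Convert to Joules: dE_J = -0.4499 * 1.602e-19 = -7.207e-20 J
Step 3: Compute exponent = -dE_J / (kB * T) = -(-7.207e-20) / (1.381e-23 * 582.3) = 8.963
Step 4: P(E1)/P(E2) = exp(8.963) = 7806

7806


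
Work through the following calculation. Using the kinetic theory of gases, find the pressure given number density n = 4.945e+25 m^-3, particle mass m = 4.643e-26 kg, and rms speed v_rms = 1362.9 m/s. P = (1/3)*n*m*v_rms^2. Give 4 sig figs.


Step 1: v_rms^2 = 1362.9^2 = 1.857e+06
Step 2: n*m = 4.945e+25*4.643e-26 = 2.296
Step 3: P = (1/3)*2.296*1.857e+06 = 1.422e+06 Pa

1.422e+06


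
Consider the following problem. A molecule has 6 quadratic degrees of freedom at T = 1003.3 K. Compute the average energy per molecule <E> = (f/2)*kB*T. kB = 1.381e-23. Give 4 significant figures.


Step 1: f/2 = 6/2 = 3
Step 2: kB*T = 1.381e-23 * 1003.3 = 1.386e-20
Step 3: <E> = 3 * 1.386e-20 = 4.157e-20 J

4.157e-20


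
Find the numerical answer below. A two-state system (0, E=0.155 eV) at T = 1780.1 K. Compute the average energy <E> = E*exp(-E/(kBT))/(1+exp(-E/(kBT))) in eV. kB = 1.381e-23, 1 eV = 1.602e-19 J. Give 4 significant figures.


Step 1: beta*E = 0.155*1.602e-19/(1.381e-23*1780.1) = 1.01
Step 2: exp(-beta*E) = 0.3642
Step 3: <E> = 0.155*0.3642/(1+0.3642) = 0.04138 eV

0.04138


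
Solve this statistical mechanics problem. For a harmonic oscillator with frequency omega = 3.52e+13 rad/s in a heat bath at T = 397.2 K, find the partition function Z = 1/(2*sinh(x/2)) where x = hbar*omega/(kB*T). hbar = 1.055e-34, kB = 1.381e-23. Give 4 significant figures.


Step 1: Compute x = hbar*omega/(kB*T) = 1.055e-34*3.52e+13/(1.381e-23*397.2) = 0.677
Step 2: x/2 = 0.3385
Step 3: sinh(x/2) = 0.345
Step 4: Z = 1/(2*0.345) = 1.449

1.449


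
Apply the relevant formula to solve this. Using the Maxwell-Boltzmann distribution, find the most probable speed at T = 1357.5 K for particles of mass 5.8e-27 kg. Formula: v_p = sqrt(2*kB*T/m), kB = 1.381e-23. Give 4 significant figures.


Step 1: Numerator = 2*kB*T = 2*1.381e-23*1357.5 = 3.749e-20
Step 2: Ratio = 3.749e-20 / 5.8e-27 = 6.465e+06
Step 3: v_p = sqrt(6.465e+06) = 2543 m/s

2543


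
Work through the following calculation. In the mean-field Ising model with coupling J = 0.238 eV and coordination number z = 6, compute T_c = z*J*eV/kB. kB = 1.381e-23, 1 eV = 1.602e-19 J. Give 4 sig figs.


Step 1: z*J = 6*0.238 = 1.428 eV
Step 2: Convert to Joules: 1.428*1.602e-19 = 2.288e-19 J
Step 3: T_c = 2.288e-19 / 1.381e-23 = 1.657e+04 K

1.657e+04


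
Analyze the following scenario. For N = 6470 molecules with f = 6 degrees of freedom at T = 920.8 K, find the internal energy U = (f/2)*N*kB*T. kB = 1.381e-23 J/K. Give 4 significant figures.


Step 1: f/2 = 6/2 = 3.0
Step 2: N*kB*T = 6470*1.381e-23*920.8 = 8.227e-17
Step 3: U = 3.0 * 8.227e-17 = 2.468e-16 J

2.468e-16


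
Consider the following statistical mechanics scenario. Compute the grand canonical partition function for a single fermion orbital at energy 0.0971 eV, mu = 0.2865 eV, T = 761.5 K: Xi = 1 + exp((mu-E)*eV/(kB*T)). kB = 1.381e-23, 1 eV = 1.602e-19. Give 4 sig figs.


Step 1: (mu - E) = 0.2865 - 0.0971 = 0.1894 eV
Step 2: x = (mu-E)*eV/(kB*T) = 0.1894*1.602e-19/(1.381e-23*761.5) = 2.885
Step 3: exp(x) = 17.91
Step 4: Xi = 1 + 17.91 = 18.91

18.91


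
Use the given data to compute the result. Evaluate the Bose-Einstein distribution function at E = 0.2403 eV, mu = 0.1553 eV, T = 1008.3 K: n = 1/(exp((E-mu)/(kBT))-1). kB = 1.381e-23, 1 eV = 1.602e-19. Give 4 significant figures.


Step 1: (E - mu) = 0.085 eV
Step 2: x = (E-mu)*eV/(kB*T) = 0.085*1.602e-19/(1.381e-23*1008.3) = 0.9779
Step 3: exp(x) = 2.659
Step 4: n = 1/(exp(x)-1) = 0.6028

0.6028


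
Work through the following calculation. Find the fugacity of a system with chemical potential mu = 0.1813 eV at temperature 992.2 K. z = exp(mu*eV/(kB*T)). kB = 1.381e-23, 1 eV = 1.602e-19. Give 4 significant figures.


Step 1: Convert mu to Joules: 0.1813*1.602e-19 = 2.904e-20 J
Step 2: kB*T = 1.381e-23*992.2 = 1.37e-20 J
Step 3: mu/(kB*T) = 2.12
Step 4: z = exp(2.12) = 8.328

8.328


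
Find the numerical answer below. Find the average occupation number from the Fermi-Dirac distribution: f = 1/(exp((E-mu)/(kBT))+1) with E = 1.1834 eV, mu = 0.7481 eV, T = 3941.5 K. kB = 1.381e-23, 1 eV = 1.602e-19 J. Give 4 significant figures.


Step 1: (E - mu) = 1.1834 - 0.7481 = 0.4353 eV
Step 2: Convert: (E-mu)*eV = 6.974e-20 J
Step 3: x = (E-mu)*eV/(kB*T) = 1.281
Step 4: f = 1/(exp(1.281)+1) = 0.2174

0.2174


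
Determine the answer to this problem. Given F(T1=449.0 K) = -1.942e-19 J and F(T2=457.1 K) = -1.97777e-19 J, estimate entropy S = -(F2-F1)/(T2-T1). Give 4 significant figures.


Step 1: dF = F2 - F1 = -1.97777e-19 - (-1.942e-19) = -3.577e-21 J
Step 2: dT = T2 - T1 = 457.1 - 449.0 = 8.1 K
Step 3: S = -dF/dT = -(-3.577e-21)/8.1 = 4.416e-22 J/K

4.416e-22


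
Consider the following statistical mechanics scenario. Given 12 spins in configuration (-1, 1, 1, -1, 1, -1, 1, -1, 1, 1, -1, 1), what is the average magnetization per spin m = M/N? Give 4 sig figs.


Step 1: Count up spins (+1): 7, down spins (-1): 5
Step 2: Total magnetization M = 7 - 5 = 2
Step 3: m = M/N = 2/12 = 0.1667

0.1667


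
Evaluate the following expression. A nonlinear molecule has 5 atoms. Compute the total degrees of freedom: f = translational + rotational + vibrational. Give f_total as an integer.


Step 1: Translational DOF = 3
Step 2: Rotational DOF (nonlinear) = 3
Step 3: Vibrational DOF = 3*5 - 6 = 9
Step 4: Total = 3 + 3 + 9 = 15

15


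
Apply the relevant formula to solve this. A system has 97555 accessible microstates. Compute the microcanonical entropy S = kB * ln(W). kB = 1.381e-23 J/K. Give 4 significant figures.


Step 1: ln(W) = ln(97555) = 11.49
Step 2: S = kB * ln(W) = 1.381e-23 * 11.49
Step 3: S = 1.587e-22 J/K

1.587e-22


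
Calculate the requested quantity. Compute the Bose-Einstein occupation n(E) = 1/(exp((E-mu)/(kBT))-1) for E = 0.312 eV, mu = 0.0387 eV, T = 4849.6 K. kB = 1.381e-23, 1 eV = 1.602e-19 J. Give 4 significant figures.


Step 1: (E - mu) = 0.2733 eV
Step 2: x = (E-mu)*eV/(kB*T) = 0.2733*1.602e-19/(1.381e-23*4849.6) = 0.6537
Step 3: exp(x) = 1.923
Step 4: n = 1/(exp(x)-1) = 1.084

1.084


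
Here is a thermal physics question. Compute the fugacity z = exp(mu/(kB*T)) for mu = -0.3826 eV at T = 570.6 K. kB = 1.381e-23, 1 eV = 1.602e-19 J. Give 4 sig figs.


Step 1: Convert mu to Joules: -0.3826*1.602e-19 = -6.129e-20 J
Step 2: kB*T = 1.381e-23*570.6 = 7.88e-21 J
Step 3: mu/(kB*T) = -7.778
Step 4: z = exp(-7.778) = 0.0004187

0.0004187


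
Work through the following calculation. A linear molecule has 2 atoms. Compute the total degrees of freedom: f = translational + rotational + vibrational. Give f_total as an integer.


Step 1: Translational DOF = 3
Step 2: Rotational DOF (linear) = 2
Step 3: Vibrational DOF = 3*2 - 5 = 1
Step 4: Total = 3 + 2 + 1 = 6

6


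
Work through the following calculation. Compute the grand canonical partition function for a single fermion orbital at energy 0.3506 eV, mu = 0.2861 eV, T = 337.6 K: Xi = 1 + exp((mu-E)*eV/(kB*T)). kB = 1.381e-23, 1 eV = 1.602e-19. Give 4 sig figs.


Step 1: (mu - E) = 0.2861 - 0.3506 = -0.0645 eV
Step 2: x = (mu-E)*eV/(kB*T) = -0.0645*1.602e-19/(1.381e-23*337.6) = -2.216
Step 3: exp(x) = 0.109
Step 4: Xi = 1 + 0.109 = 1.109

1.109


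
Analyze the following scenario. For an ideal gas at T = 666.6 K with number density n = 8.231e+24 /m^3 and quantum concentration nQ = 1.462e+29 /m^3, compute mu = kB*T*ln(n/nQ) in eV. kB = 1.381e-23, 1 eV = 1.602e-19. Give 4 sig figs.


Step 1: n/nQ = 8.231e+24/1.462e+29 = 5.63e-05
Step 2: ln(n/nQ) = -9.785
Step 3: mu = kB*T*ln(n/nQ) = 9.206e-21*-9.785 = -9.008e-20 J
Step 4: Convert to eV: -9.008e-20/1.602e-19 = -0.5623 eV

-0.5623


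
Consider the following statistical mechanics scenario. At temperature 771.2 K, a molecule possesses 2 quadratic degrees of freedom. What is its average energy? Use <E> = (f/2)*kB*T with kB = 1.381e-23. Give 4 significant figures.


Step 1: f/2 = 2/2 = 1
Step 2: kB*T = 1.381e-23 * 771.2 = 1.065e-20
Step 3: <E> = 1 * 1.065e-20 = 1.065e-20 J

1.065e-20


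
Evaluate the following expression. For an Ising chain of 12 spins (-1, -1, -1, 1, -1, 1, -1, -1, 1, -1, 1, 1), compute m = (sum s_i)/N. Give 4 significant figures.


Step 1: Count up spins (+1): 5, down spins (-1): 7
Step 2: Total magnetization M = 5 - 7 = -2
Step 3: m = M/N = -2/12 = -0.1667

-0.1667


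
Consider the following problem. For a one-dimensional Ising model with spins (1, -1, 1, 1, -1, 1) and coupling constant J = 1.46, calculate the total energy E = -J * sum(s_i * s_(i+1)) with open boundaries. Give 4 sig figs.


Step 1: Nearest-neighbor products: -1, -1, 1, -1, -1
Step 2: Sum of products = -3
Step 3: E = -1.46 * -3 = 4.38

4.38


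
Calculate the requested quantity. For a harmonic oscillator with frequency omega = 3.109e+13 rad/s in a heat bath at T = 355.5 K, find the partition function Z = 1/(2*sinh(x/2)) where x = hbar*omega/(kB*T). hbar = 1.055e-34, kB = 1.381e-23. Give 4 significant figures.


Step 1: Compute x = hbar*omega/(kB*T) = 1.055e-34*3.109e+13/(1.381e-23*355.5) = 0.6681
Step 2: x/2 = 0.334
Step 3: sinh(x/2) = 0.3403
Step 4: Z = 1/(2*0.3403) = 1.469

1.469


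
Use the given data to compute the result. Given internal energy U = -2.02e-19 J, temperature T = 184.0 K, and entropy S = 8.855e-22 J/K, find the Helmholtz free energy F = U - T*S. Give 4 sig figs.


Step 1: T*S = 184.0 * 8.855e-22 = 1.629e-19 J
Step 2: F = U - T*S = -2.02e-19 - 1.629e-19
Step 3: F = -3.649e-19 J

-3.649e-19


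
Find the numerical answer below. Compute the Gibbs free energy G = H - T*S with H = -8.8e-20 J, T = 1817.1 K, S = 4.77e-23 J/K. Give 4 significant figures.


Step 1: T*S = 1817.1 * 4.77e-23 = 8.668e-20 J
Step 2: G = H - T*S = -8.8e-20 - 8.668e-20
Step 3: G = -1.747e-19 J

-1.747e-19


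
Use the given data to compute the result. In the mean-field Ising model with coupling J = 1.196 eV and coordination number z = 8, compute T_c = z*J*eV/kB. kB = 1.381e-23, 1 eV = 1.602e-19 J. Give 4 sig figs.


Step 1: z*J = 8*1.196 = 9.568 eV
Step 2: Convert to Joules: 9.568*1.602e-19 = 1.533e-18 J
Step 3: T_c = 1.533e-18 / 1.381e-23 = 1.11e+05 K

1.11e+05


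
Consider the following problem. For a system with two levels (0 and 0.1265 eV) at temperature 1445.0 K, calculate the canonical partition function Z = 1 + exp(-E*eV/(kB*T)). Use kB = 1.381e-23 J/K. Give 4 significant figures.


Step 1: Compute beta*E = E*eV/(kB*T) = 0.1265*1.602e-19/(1.381e-23*1445.0) = 1.016
Step 2: exp(-beta*E) = exp(-1.016) = 0.3622
Step 3: Z = 1 + 0.3622 = 1.362

1.362


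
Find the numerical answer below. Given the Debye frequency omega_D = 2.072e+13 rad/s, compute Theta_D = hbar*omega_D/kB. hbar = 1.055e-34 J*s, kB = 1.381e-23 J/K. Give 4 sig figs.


Step 1: hbar*omega_D = 1.055e-34 * 2.072e+13 = 2.186e-21 J
Step 2: Theta_D = 2.186e-21 / 1.381e-23
Step 3: Theta_D = 158.3 K

158.3


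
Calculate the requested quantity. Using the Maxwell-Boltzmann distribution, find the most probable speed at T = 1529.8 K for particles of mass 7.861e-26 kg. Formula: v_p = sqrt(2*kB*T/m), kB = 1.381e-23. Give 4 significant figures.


Step 1: Numerator = 2*kB*T = 2*1.381e-23*1529.8 = 4.225e-20
Step 2: Ratio = 4.225e-20 / 7.861e-26 = 5.375e+05
Step 3: v_p = sqrt(5.375e+05) = 733.1 m/s

733.1


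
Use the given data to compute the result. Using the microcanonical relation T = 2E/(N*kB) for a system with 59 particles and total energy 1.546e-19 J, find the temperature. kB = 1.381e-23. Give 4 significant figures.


Step 1: Numerator = 2*E = 2*1.546e-19 = 3.092e-19 J
Step 2: Denominator = N*kB = 59*1.381e-23 = 8.148e-22
Step 3: T = 3.092e-19 / 8.148e-22 = 379.5 K

379.5


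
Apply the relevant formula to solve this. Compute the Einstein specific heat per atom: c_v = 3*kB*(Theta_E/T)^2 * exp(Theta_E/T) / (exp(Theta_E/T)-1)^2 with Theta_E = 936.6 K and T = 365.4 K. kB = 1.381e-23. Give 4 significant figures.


Step 1: x = Theta_E/T = 936.6/365.4 = 2.563
Step 2: x^2 = 6.57
Step 3: exp(x) = 12.98
Step 4: c_v = 3*1.381e-23*6.57*12.98/(12.98-1)^2 = 2.462e-23

2.462e-23


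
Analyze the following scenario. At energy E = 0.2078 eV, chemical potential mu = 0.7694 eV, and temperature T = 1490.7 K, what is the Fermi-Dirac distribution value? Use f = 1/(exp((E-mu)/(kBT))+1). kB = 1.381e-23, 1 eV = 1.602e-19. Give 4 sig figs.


Step 1: (E - mu) = 0.2078 - 0.7694 = -0.5616 eV
Step 2: Convert: (E-mu)*eV = -8.997e-20 J
Step 3: x = (E-mu)*eV/(kB*T) = -4.37
Step 4: f = 1/(exp(-4.37)+1) = 0.9875

0.9875


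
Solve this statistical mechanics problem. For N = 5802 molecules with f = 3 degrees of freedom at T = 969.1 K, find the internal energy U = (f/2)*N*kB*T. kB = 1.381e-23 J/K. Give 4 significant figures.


Step 1: f/2 = 3/2 = 1.5
Step 2: N*kB*T = 5802*1.381e-23*969.1 = 7.765e-17
Step 3: U = 1.5 * 7.765e-17 = 1.165e-16 J

1.165e-16


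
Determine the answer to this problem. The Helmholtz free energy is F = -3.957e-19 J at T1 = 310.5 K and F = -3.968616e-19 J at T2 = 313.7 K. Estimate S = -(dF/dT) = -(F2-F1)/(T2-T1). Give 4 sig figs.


Step 1: dF = F2 - F1 = -3.968616e-19 - (-3.957e-19) = -1.1616e-21 J
Step 2: dT = T2 - T1 = 313.7 - 310.5 = 3.2 K
Step 3: S = -dF/dT = -(-1.1616e-21)/3.2 = 3.63e-22 J/K

3.63e-22


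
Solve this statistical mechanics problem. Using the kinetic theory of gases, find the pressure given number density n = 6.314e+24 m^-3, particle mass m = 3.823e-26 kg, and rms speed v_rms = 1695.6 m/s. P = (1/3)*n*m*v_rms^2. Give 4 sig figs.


Step 1: v_rms^2 = 1695.6^2 = 2.875e+06
Step 2: n*m = 6.314e+24*3.823e-26 = 0.2414
Step 3: P = (1/3)*0.2414*2.875e+06 = 2.313e+05 Pa

2.313e+05


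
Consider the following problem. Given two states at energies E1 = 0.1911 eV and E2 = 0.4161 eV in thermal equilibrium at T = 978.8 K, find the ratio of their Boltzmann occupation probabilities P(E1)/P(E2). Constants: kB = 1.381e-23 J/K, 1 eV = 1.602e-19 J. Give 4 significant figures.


Step 1: Compute energy difference dE = E1 - E2 = 0.1911 - 0.4161 = -0.225 eV
Step 2: Convert to Joules: dE_J = -0.225 * 1.602e-19 = -3.605e-20 J
Step 3: Compute exponent = -dE_J / (kB * T) = -(-3.605e-20) / (1.381e-23 * 978.8) = 2.667
Step 4: P(E1)/P(E2) = exp(2.667) = 14.39

14.39


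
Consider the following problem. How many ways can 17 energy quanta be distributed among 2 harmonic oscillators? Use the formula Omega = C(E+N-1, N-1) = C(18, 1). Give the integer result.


Step 1: Use binomial coefficient C(18, 1)
Step 2: Numerator = 18! / 17!
Step 3: Denominator = 1!
Step 4: Omega = 18

18


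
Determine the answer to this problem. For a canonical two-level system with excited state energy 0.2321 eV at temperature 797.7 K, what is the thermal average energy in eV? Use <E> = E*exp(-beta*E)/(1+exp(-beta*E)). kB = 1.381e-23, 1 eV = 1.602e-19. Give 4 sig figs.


Step 1: beta*E = 0.2321*1.602e-19/(1.381e-23*797.7) = 3.375
Step 2: exp(-beta*E) = 0.03421
Step 3: <E> = 0.2321*0.03421/(1+0.03421) = 0.007677 eV

0.007677


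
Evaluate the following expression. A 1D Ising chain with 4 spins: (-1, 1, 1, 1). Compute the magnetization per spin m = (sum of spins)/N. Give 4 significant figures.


Step 1: Count up spins (+1): 3, down spins (-1): 1
Step 2: Total magnetization M = 3 - 1 = 2
Step 3: m = M/N = 2/4 = 0.5

0.5


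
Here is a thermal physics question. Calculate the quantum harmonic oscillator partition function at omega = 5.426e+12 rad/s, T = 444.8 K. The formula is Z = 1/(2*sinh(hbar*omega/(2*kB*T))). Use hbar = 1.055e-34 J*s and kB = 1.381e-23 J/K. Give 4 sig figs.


Step 1: Compute x = hbar*omega/(kB*T) = 1.055e-34*5.426e+12/(1.381e-23*444.8) = 0.09319
Step 2: x/2 = 0.0466
Step 3: sinh(x/2) = 0.04661
Step 4: Z = 1/(2*0.04661) = 10.73

10.73


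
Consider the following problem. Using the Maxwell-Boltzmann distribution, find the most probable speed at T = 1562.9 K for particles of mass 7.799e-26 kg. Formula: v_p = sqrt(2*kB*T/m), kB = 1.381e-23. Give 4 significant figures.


Step 1: Numerator = 2*kB*T = 2*1.381e-23*1562.9 = 4.317e-20
Step 2: Ratio = 4.317e-20 / 7.799e-26 = 5.535e+05
Step 3: v_p = sqrt(5.535e+05) = 744 m/s

744


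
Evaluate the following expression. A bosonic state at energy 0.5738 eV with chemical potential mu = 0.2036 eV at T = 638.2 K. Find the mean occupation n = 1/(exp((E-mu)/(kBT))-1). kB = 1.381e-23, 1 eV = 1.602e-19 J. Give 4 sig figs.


Step 1: (E - mu) = 0.3702 eV
Step 2: x = (E-mu)*eV/(kB*T) = 0.3702*1.602e-19/(1.381e-23*638.2) = 6.729
Step 3: exp(x) = 836.3
Step 4: n = 1/(exp(x)-1) = 0.001197

0.001197


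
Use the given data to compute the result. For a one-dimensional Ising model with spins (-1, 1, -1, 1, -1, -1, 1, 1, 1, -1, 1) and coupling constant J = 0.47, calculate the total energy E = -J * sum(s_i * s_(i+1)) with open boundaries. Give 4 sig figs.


Step 1: Nearest-neighbor products: -1, -1, -1, -1, 1, -1, 1, 1, -1, -1
Step 2: Sum of products = -4
Step 3: E = -0.47 * -4 = 1.88

1.88


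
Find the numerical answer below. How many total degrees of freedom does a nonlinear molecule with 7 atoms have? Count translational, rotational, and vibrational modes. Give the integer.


Step 1: Translational DOF = 3
Step 2: Rotational DOF (nonlinear) = 3
Step 3: Vibrational DOF = 3*7 - 6 = 15
Step 4: Total = 3 + 3 + 15 = 21

21


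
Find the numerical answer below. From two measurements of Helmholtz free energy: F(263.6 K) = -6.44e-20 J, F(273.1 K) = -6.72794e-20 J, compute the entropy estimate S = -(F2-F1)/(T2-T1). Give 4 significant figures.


Step 1: dF = F2 - F1 = -6.72794e-20 - (-6.44e-20) = -2.8794e-21 J
Step 2: dT = T2 - T1 = 273.1 - 263.6 = 9.5 K
Step 3: S = -dF/dT = -(-2.8794e-21)/9.5 = 3.031e-22 J/K

3.031e-22


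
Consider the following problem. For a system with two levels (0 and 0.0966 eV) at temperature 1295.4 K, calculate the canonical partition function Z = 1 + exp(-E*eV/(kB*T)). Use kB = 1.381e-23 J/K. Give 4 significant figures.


Step 1: Compute beta*E = E*eV/(kB*T) = 0.0966*1.602e-19/(1.381e-23*1295.4) = 0.8651
Step 2: exp(-beta*E) = exp(-0.8651) = 0.421
Step 3: Z = 1 + 0.421 = 1.421

1.421


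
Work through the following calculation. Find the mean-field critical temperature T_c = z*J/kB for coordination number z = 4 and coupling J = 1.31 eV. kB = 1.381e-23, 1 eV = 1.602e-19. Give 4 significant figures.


Step 1: z*J = 4*1.31 = 5.24 eV
Step 2: Convert to Joules: 5.24*1.602e-19 = 8.394e-19 J
Step 3: T_c = 8.394e-19 / 1.381e-23 = 6.079e+04 K

6.079e+04


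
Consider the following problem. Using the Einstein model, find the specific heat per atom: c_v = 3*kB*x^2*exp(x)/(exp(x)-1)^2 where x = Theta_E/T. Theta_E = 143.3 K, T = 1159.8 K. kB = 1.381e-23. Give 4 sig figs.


Step 1: x = Theta_E/T = 143.3/1159.8 = 0.1236
Step 2: x^2 = 0.01527
Step 3: exp(x) = 1.132
Step 4: c_v = 3*1.381e-23*0.01527*1.132/(1.132-1)^2 = 4.138e-23

4.138e-23


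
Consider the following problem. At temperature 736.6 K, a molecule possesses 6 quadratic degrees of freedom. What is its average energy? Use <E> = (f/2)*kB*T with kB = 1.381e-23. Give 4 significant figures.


Step 1: f/2 = 6/2 = 3
Step 2: kB*T = 1.381e-23 * 736.6 = 1.017e-20
Step 3: <E> = 3 * 1.017e-20 = 3.052e-20 J

3.052e-20


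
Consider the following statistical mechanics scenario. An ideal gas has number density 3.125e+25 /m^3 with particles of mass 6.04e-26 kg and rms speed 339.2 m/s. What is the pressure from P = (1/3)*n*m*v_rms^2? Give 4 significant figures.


Step 1: v_rms^2 = 339.2^2 = 1.151e+05
Step 2: n*m = 3.125e+25*6.04e-26 = 1.887
Step 3: P = (1/3)*1.887*1.151e+05 = 7.239e+04 Pa

7.239e+04


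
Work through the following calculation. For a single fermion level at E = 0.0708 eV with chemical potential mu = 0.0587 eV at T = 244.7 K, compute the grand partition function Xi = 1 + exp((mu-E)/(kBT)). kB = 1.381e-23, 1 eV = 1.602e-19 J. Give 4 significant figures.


Step 1: (mu - E) = 0.0587 - 0.0708 = -0.0121 eV
Step 2: x = (mu-E)*eV/(kB*T) = -0.0121*1.602e-19/(1.381e-23*244.7) = -0.5736
Step 3: exp(x) = 0.5635
Step 4: Xi = 1 + 0.5635 = 1.563

1.563


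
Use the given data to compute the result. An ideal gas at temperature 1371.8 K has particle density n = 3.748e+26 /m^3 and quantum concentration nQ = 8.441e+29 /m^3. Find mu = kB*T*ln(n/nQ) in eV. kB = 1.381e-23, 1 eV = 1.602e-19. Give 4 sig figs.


Step 1: n/nQ = 3.748e+26/8.441e+29 = 0.000444
Step 2: ln(n/nQ) = -7.72
Step 3: mu = kB*T*ln(n/nQ) = 1.894e-20*-7.72 = -1.462e-19 J
Step 4: Convert to eV: -1.462e-19/1.602e-19 = -0.9129 eV

-0.9129
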